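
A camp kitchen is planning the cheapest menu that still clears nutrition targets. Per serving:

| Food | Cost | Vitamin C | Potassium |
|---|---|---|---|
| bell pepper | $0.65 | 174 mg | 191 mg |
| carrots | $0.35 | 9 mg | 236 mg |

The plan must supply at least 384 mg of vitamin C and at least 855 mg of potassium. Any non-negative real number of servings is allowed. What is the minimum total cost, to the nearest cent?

$2.04

With two linear requirements the optimum uses one or two foods; enumerate the corners.
bell pepper only: max(384/174, 855/191) = 4.476 servings → $2.91.
carrots only: max(384/9, 855/236) = 42.67 servings → $14.93.
bell pepper + carrots with both tight: 2.108 servings and 1.917 servings → $2.04.
Cheapest feasible corner: $2.04.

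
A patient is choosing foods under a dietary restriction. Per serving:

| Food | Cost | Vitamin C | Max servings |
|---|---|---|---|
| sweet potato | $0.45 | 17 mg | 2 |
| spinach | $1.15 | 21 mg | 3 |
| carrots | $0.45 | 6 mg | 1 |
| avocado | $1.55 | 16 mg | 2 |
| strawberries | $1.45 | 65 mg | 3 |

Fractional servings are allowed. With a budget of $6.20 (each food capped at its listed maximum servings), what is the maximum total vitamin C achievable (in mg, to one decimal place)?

Vitamin C per dollar: strawberries 44.83, sweet potato 37.78, spinach 18.26, carrots 13.33, avocado 10.32.
Take 3 servings of strawberries: spends $4.35, +195.0 mg vitamin C (running total 195.0 mg).
Take 2 servings of sweet potato: spends $0.90, +34.0 mg vitamin C (running total 229.0 mg).
Take 0.8261 servings of spinach: spends $0.95, +17.3 mg vitamin C (running total 246.3 mg).
Filling greedily by vitamin C-per-dollar is optimal for one linear limit, giving 246.3 mg.

246.3 mg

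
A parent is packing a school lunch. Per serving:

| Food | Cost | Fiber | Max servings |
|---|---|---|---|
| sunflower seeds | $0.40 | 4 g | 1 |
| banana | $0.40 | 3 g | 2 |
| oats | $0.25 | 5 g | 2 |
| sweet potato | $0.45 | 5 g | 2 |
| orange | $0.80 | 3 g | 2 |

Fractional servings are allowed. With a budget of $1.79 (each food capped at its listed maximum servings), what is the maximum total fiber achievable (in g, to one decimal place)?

23.9 g

Fiber per dollar: oats 20, sweet potato 11.11, sunflower seeds 10, banana 7.5, orange 3.75.
Take 2 servings of oats: spends $0.50, +10.0 g fiber (running total 10.0 g).
Take 2 servings of sweet potato: spends $0.90, +10.0 g fiber (running total 20.0 g).
Take 0.975 servings of sunflower seeds: spends $0.39, +3.9 g fiber (running total 23.9 g).
Greedy by best ratio exhausts the cost allowance optimally: 23.9 g.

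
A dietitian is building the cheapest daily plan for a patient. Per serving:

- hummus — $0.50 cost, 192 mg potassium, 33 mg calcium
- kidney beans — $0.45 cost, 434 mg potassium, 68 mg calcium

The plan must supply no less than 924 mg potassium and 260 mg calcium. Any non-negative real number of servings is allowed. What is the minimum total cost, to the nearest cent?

$1.72

At the optimum either one food covers both requirements or two foods hit both targets exactly; no other combination can be cheaper.
hummus only: max(924/192, 260/33) = 7.879 servings → $3.94.
kidney beans only: max(924/434, 260/68) = 3.824 servings → $1.72.
hummus + kidney beans: the both-tight solution has a negative serving — not a feasible corner.
The minimum over all feasible corners is $1.72.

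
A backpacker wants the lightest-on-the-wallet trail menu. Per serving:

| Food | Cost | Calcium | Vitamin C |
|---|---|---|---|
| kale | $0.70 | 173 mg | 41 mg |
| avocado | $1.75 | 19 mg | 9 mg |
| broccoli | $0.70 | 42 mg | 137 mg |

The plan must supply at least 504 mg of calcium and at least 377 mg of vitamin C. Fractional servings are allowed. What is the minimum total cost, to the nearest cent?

For a min-cost LP with two ≥-constraints, a basic feasible solution has at most two positive variables.
kale only: max(504/173, 377/41) = 9.195 servings → $6.44.
avocado only: max(504/19, 377/9) = 41.89 servings → $73.31.
broccoli only: max(504/42, 377/137) = 12 servings → $8.40.
kale + avocado with both targets exact would need a negative amount; discard.
kale + broccoli with both tight: 2.421 servings and 2.027 servings → $3.11.
avocado + broccoli with both tight: 23.92 servings and 1.181 servings → $42.68.
The minimum over all feasible corners is $3.11.

$3.11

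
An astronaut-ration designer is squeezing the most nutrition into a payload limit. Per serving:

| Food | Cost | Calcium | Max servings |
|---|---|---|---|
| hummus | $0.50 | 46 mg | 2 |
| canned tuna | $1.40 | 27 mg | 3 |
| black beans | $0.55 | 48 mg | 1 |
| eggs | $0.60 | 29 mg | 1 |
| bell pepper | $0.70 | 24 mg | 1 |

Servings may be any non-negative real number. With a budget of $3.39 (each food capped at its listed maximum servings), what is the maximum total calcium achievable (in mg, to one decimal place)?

Calcium per dollar: hummus 92, black beans 87.27, eggs 48.33, bell pepper 34.29, canned tuna 19.29.
Take 2 servings of hummus: spends $1.00, +92.0 mg calcium (running total 92.0 mg).
Take 1 serving of black beans: spends $0.55, +48.0 mg calcium (running total 140.0 mg).
Take 1 serving of eggs: spends $0.60, +29.0 mg calcium (running total 169.0 mg).
Take 1 serving of bell pepper: spends $0.70, +24.0 mg calcium (running total 193.0 mg).
Take 0.3857 servings of canned tuna: spends $0.54, +10.4 mg calcium (running total 203.4 mg).
Filling greedily by calcium-per-dollar is optimal for one linear limit, giving 203.4 mg.

203.4 mg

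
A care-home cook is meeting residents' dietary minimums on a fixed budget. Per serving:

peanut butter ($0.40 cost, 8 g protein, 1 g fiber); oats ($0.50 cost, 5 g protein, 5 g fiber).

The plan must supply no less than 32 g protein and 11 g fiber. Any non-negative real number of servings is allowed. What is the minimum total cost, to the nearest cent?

$2.00

At the optimum either one food covers both requirements or two foods hit both targets exactly; no other combination can be cheaper.
peanut butter only: max(32/8, 11/1) = 11 servings → $4.40.
oats only: max(32/5, 11/5) = 6.4 servings → $3.20.
peanut butter + oats with both tight: 3 servings and 1.6 servings → $2.00.
So the least-cost plan costs $2.00.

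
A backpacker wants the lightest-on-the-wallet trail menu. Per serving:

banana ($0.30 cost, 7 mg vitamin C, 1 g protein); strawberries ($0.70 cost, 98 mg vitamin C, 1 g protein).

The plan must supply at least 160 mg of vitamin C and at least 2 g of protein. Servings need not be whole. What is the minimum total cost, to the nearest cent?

$1.24

A basic optimal solution has at most two foods positive. Try each food alone and each pair with both targets met exactly.
banana only: max(160/7, 2/1) = 22.86 servings → $6.86.
strawberries only: max(160/98, 2/1) = 2 servings → $1.40.
banana + strawberries with both tight: 0.3956 servings and 1.604 servings → $1.24.
Cheapest feasible corner: $1.24.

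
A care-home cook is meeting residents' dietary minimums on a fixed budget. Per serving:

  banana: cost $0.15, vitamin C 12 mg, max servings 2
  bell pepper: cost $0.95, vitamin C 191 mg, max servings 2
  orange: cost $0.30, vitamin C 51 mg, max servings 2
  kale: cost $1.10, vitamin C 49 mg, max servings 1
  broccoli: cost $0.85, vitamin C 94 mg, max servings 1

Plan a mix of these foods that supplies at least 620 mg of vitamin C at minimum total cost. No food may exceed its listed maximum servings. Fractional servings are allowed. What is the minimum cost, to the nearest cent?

Cost per mg of vitamin C: bell pepper $0.0050, orange $0.0059, broccoli $0.0090, banana $0.0125, kale $0.0224.
Take 2 servings of bell pepper: +382.0 mg vitamin C for $1.90 (total $1.90, still need 238.0 mg).
Take 2 servings of orange: +102.0 mg vitamin C for $0.60 (total $2.50, still need 136.0 mg).
Take 1 serving of broccoli: +94.0 mg vitamin C for $0.85 (total $3.35, still need 42.0 mg).
Take 2 servings of banana: +24.0 mg vitamin C for $0.30 (total $3.65, still need 18.0 mg).
Take 0.3673 servings of kale: +18.0 mg vitamin C for $0.40 (total $4.05, still need 0.0 mg).
Filling from the cheapest source first is optimal under one linear minimum: $4.05.

$4.05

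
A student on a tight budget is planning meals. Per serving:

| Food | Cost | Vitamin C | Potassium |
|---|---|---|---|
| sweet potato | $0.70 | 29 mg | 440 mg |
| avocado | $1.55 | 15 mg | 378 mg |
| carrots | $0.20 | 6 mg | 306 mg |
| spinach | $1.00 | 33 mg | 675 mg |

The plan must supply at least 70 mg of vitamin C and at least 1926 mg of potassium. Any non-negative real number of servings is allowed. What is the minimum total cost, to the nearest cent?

Two binding constraints pin down two serving amounts, so the optimal mix uses at most two foods. The candidates are each food alone (scaled to the tighter of vitamin C/potassium) and each pair with both constraints tight.
sweet potato only: max(70/29, 1926/440) = 4.377 servings → $3.06.
avocado only: max(70/15, 1926/378) = 5.095 servings → $7.90.
carrots only: max(70/6, 1926/306) = 11.67 servings → $2.33.
spinach only: max(70/33, 1926/675) = 2.853 servings → $2.85.
sweet potato + avocado: intersection lies outside the first quadrant.
sweet potato + carrots with both tight: 1.582 servings and 4.019 servings → $1.91.
sweet potato + spinach: intersection lies outside the first quadrant.
avocado + carrots with both tight: 4.248 servings and 1.047 servings → $6.79.
avocado + spinach with both targets exact would need a negative amount; discard.
carrots + spinach with both tight: 2.696 servings and 1.631 servings → $2.17.
The minimum over all feasible corners is $1.91.

$1.91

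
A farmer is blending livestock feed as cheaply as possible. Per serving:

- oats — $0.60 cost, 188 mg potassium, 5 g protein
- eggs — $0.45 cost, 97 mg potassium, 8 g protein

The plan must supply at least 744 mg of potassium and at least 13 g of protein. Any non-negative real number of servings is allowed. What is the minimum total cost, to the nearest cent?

$2.37

With two linear requirements the optimum uses one or two foods; enumerate the corners.
oats only: max(744/188, 13/5) = 3.957 servings → $2.37.
eggs only: max(744/97, 13/8) = 7.67 servings → $3.45.
oats + eggs with both targets exact would need a negative amount; discard.
Cheapest feasible corner: $2.37.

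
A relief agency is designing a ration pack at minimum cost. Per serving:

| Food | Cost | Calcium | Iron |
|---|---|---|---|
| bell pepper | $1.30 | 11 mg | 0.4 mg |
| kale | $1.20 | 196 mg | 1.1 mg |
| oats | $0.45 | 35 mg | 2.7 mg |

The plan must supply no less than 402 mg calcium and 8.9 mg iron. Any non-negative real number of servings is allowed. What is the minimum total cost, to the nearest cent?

$3.09

This is a tiny linear program; its minimum lies at a vertex of the feasible set. List the vertices and price them.
bell pepper only: max(402/11, 8.9/0.4) = 36.55 servings → $47.51.
kale only: max(402/196, 8.9/1.1) = 8.091 servings → $9.71.
oats only: max(402/35, 8.9/2.7) = 11.49 servings → $5.17.
bell pepper + kale with both tight: 19.64 servings and 0.9487 servings → $26.67.
bell pepper + oats: the both-tight solution has a negative serving — not a feasible corner.
kale + oats with both tight: 1.577 servings and 2.654 servings → $3.09.
So the least-cost plan costs $3.09.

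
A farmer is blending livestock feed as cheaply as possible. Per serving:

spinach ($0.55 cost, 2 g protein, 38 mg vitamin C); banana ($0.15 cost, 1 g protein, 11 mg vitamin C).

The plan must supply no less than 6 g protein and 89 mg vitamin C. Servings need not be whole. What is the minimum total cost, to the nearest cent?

$1.21

This is a tiny linear program; its minimum lies at a vertex of the feasible set. List the vertices and price them.
spinach only: max(6/2, 89/38) = 3 servings → $1.65.
banana only: max(6/1, 89/11) = 8.091 servings → $1.21.
spinach + banana with both tight: 1.438 servings and 3.125 servings → $1.26.
The minimum over all feasible corners is $1.21.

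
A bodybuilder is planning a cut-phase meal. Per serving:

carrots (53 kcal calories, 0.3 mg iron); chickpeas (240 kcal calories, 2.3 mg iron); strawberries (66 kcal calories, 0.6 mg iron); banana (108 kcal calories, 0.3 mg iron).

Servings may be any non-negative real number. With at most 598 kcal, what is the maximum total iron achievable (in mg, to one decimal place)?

5.7 mg

Iron per kcal: chickpeas 0.009583, strawberries 0.009091, carrots 0.00566, banana 0.002778.
With no serving limits, spend the whole calories allowance on chickpeas: 598 kcal / 240 kcal × 2.3 mg = 5.7 mg.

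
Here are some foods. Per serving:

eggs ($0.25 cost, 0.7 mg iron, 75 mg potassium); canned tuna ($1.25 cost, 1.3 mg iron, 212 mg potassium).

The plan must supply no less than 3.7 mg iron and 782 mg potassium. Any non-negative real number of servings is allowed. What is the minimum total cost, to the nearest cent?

$2.61

Two binding constraints pin down two serving amounts, so the optimal mix uses at most two foods. The candidates are each food alone (scaled to the tighter of iron/potassium) and each pair with both constraints tight.
eggs only: max(3.7/0.7, 782/75) = 10.43 servings → $2.61.
canned tuna only: max(3.7/1.3, 782/212) = 3.689 servings → $4.61.
eggs + canned tuna with both targets exact would need a negative amount; discard.
The minimum over all feasible corners is $2.61.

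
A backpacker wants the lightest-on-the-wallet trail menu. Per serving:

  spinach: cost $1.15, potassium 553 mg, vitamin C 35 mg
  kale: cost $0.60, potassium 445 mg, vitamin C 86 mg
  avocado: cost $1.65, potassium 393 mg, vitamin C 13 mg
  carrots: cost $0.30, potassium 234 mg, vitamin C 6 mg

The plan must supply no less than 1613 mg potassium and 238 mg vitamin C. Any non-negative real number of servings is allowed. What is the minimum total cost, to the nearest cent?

$2.15

Check every corner: each single food scaled to meet both minima, and each pair solved so both constraints bind.
spinach only: max(1613/553, 238/35) = 6.8 servings → $7.82.
kale only: max(1613/445, 238/86) = 3.625 servings → $2.17.
avocado only: max(1613/393, 238/13) = 18.31 servings → $30.21.
carrots only: max(1613/234, 238/6) = 39.67 servings → $11.90.
spinach + kale with both tight: 1.026 servings and 2.35 servings → $2.59.
spinach + avocado: intersection lies outside the first quadrant.
spinach + carrots with both targets exact would need a negative amount; discard.
kale + avocado with both tight: 2.59 servings and 1.171 servings → $3.49.
kale + carrots with both tight: 2.636 servings and 1.88 servings → $2.15.
avocado + carrots: the both-tight solution has a negative serving — not a feasible corner.
Cheapest feasible corner: $2.15.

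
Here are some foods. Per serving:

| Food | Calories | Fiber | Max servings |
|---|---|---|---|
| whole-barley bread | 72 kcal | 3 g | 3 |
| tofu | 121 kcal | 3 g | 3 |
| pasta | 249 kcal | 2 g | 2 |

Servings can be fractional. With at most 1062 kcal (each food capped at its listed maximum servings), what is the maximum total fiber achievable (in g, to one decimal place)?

Fiber per kcal: whole-barley bread 0.04167, tofu 0.02479, pasta 0.008032.
Take 3 servings of whole-barley bread: uses 216 kcal, +9.0 g fiber (running total 9.0 g).
Take 3 servings of tofu: uses 363 kcal, +9.0 g fiber (running total 18.0 g).
Take 1.94 servings of pasta: uses 483 kcal, +3.9 g fiber (running total 21.9 g).
Greedy by best ratio exhausts the calories allowance optimally: 21.9 g.

21.9 g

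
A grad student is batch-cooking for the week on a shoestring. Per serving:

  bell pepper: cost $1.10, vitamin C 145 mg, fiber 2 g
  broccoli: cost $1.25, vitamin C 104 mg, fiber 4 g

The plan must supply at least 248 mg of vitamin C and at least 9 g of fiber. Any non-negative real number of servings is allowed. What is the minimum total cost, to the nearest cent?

$2.88

Two binding constraints pin down two serving amounts, so the optimal mix uses at most two foods. The candidates are each food alone (scaled to the tighter of vitamin C/fiber) and each pair with both constraints tight.
bell pepper only: max(248/145, 9/2) = 4.5 servings → $4.95.
broccoli only: max(248/104, 9/4) = 2.385 servings → $2.98.
bell pepper + broccoli with both tight: 0.1505 servings and 2.175 servings → $2.88.
Cheapest feasible corner: $2.88.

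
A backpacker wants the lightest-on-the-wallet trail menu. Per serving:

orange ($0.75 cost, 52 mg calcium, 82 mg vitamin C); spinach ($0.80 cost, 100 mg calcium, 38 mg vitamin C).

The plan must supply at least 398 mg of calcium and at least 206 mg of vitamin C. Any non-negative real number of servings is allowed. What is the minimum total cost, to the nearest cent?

Check every corner: each single food scaled to meet both minima, and each pair solved so both constraints bind.
orange only: max(398/52, 206/82) = 7.654 servings → $5.74.
spinach only: max(398/100, 206/38) = 5.421 servings → $4.34.
orange + spinach with both tight: 0.8798 servings and 3.522 servings → $3.48.
Cheapest feasible corner: $3.48.

$3.48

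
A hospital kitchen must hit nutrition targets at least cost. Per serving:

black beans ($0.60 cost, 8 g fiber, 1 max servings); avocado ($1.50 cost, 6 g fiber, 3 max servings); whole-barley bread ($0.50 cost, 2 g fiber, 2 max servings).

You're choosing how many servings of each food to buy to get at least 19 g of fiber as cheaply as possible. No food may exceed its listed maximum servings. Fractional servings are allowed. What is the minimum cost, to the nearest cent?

$3.35

Cost per g of fiber: black beans $0.0750, avocado $0.2500, whole-barley bread $0.2500.
Take 1 serving of black beans: +8.0 g fiber for $0.60 (total $0.60, still need 11.0 g).
Take 1.833 servings of avocado: +11.0 g fiber for $2.75 (total $3.35, still need 0.0 g).
Greedy by cheapest-per-g is optimal for a single linear constraint, so the minimum cost is $3.35.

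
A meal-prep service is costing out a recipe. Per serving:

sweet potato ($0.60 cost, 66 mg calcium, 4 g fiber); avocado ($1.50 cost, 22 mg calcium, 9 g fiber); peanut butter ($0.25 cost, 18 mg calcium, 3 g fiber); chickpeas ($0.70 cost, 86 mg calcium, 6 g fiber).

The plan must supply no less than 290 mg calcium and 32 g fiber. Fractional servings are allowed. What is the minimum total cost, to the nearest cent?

$3.06

Check every corner: each single food scaled to meet both minima, and each pair solved so both constraints bind.
sweet potato only: max(290/66, 32/4) = 8 servings → $4.80.
avocado only: max(290/22, 32/9) = 13.18 servings → $19.77.
peanut butter only: max(290/18, 32/3) = 16.11 servings → $4.03.
chickpeas only: max(290/86, 32/6) = 5.333 servings → $3.73.
sweet potato + avocado with both tight: 3.767 servings and 1.881 servings → $5.08.
sweet potato + peanut butter with both tight: 2.333 servings and 7.556 servings → $3.29.
sweet potato + chickpeas with both targets exact would need a negative amount; discard.
avocado + peanut butter with both targets exact would need a negative amount; discard.
avocado + chickpeas with both tight: 1.576 servings and 2.969 servings → $4.44.
peanut butter + chickpeas with both tight: 6.747 servings and 1.96 servings → $3.06.
The minimum over all feasible corners is $3.06.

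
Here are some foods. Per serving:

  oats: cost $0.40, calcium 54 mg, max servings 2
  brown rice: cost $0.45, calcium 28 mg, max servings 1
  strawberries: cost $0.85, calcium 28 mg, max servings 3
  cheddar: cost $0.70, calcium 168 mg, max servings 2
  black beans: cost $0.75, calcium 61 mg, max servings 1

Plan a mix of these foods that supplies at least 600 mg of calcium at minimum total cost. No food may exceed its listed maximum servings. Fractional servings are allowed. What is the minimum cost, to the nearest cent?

$5.43

Cost per mg of calcium: cheddar $0.0042, oats $0.0074, black beans $0.0123, brown rice $0.0161, strawberries $0.0304.
Take 2 servings of cheddar: +336.0 mg calcium for $1.40 (total $1.40, still need 264.0 mg).
Take 2 servings of oats: +108.0 mg calcium for $0.80 (total $2.20, still need 156.0 mg).
Take 1 serving of black beans: +61.0 mg calcium for $0.75 (total $2.95, still need 95.0 mg).
Take 1 serving of brown rice: +28.0 mg calcium for $0.45 (total $3.40, still need 67.0 mg).
Take 2.393 servings of strawberries: +67.0 mg calcium for $2.03 (total $5.43, still need 0.0 mg).
Greedy by cheapest-per-mg is optimal for a single linear constraint, so the minimum cost is $5.43.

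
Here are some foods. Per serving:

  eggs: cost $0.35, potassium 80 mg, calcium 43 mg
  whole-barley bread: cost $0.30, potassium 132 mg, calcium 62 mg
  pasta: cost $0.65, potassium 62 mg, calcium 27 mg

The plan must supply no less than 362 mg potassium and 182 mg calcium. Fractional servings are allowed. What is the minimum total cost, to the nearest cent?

eggs only: max(362/80, 182/43) = 4.525 servings → $1.58.
whole-barley bread only: max(362/132, 182/62) = 2.935 servings → $0.88.
pasta only: max(362/62, 182/27) = 6.741 servings → $4.38.
eggs + whole-barley bread with both tight: 2.207 servings and 1.405 servings → $1.19.
eggs + pasta with both tight: 2.984 servings and 1.988 servings → $2.34.
whole-barley bread + pasta with both targets exact would need a negative amount; discard.
The minimum over all feasible corners is $0.88.

$0.88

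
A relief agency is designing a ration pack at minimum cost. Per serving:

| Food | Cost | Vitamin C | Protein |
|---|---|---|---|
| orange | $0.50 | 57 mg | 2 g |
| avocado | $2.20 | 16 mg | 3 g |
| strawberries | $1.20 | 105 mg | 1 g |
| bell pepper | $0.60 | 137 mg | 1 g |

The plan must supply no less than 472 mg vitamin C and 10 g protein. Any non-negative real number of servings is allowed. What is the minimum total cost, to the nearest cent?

A basic optimal solution has at most two foods positive. Try each food alone and each pair with both targets met exactly.
orange only: max(472/57, 10/2) = 8.281 servings → $4.14.
avocado only: max(472/16, 10/3) = 29.5 servings → $64.90.
strawberries only: max(472/105, 10/1) = 10 servings → $12.00.
bell pepper only: max(472/137, 10/1) = 10 servings → $6.00.
orange + avocado with both targets exact would need a negative amount; discard.
orange + strawberries with both tight: 3.778 servings and 2.444 servings → $4.82.
orange + bell pepper with both tight: 4.138 servings and 1.724 servings → $3.10.
avocado + strawberries with both tight: 1.933 servings and 4.201 servings → $9.29.
avocado + bell pepper with both tight: 2.273 servings and 3.18 servings → $6.91.
strawberries + bell pepper with both targets exact would need a negative amount; discard.
The minimum over all feasible corners is $3.10.

$3.10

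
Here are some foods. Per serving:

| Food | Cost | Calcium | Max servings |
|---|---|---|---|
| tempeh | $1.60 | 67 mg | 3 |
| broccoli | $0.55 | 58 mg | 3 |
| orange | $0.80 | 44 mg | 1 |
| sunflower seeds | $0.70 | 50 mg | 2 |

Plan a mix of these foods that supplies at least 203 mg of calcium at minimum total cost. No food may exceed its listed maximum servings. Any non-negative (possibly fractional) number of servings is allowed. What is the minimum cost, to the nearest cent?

Cost per mg of calcium: broccoli $0.0095, sunflower seeds $0.0140, orange $0.0182, tempeh $0.0239.
Take 3 servings of broccoli: +174.0 mg calcium for $1.65 (total $1.65, still need 29.0 mg).
Take 0.58 servings of sunflower seeds: +29.0 mg calcium for $0.41 (total $2.06, still need 0.0 mg).
Greedy by cheapest-per-mg is optimal for a single linear constraint, so the minimum cost is $2.06.

$2.06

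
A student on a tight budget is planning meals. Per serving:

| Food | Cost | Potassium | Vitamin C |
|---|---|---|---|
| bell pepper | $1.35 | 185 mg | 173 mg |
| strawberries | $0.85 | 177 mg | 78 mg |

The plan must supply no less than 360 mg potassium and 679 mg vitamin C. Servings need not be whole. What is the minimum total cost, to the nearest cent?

bell pepper only: max(360/185, 679/173) = 3.925 servings → $5.30.
strawberries only: max(360/177, 679/78) = 8.705 servings → $7.40.
bell pepper + strawberries with both targets exact would need a negative amount; discard.
So the least-cost plan costs $5.30.

$5.30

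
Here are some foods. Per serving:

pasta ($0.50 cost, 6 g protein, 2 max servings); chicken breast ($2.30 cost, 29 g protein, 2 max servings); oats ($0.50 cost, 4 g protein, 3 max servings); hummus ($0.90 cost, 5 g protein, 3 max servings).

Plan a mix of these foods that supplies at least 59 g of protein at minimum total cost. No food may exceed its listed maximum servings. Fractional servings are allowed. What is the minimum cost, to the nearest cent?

$4.68

Cost per g of protein: chicken breast $0.0793, pasta $0.0833, oats $0.1250, hummus $0.1800.
Take 2 servings of chicken breast: +58.0 g protein for $4.60 (total $4.60, still need 1.0 g).
Take 0.1667 servings of pasta: +1.0 g protein for $0.08 (total $4.68, still need 0.0 g).
Filling from the cheapest source first is optimal under one linear minimum: $4.68.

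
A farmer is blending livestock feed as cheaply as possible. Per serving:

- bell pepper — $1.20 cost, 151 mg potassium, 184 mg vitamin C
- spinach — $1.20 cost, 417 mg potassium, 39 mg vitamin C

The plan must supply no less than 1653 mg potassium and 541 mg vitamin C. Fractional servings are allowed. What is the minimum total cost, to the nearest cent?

$6.50

bell pepper only: max(1653/151, 541/184) = 10.95 servings → $13.14.
spinach only: max(1653/417, 541/39) = 13.87 servings → $16.65.
bell pepper + spinach with both tight: 2.275 servings and 3.14 servings → $6.50.
Cheapest feasible corner: $6.50.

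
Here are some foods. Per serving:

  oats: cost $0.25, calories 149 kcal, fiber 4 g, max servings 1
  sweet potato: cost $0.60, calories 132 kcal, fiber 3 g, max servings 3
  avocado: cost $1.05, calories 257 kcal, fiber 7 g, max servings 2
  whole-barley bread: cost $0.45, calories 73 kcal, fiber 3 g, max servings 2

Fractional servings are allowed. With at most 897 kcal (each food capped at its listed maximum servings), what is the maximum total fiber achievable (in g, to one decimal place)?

26.0 g

Fiber per kcal: whole-barley bread 0.0411, avocado 0.02724, oats 0.02685, sweet potato 0.02273.
Take 2 servings of whole-barley bread: uses 146 kcal, +6.0 g fiber (running total 6.0 g).
Take 2 servings of avocado: uses 514 kcal, +14.0 g fiber (running total 20.0 g).
Take 1 serving of oats: uses 149 kcal, +4.0 g fiber (running total 24.0 g).
Take 0.6667 servings of sweet potato: uses 88 kcal, +2.0 g fiber (running total 26.0 g).
Greedy by best ratio exhausts the calories allowance optimally: 26.0 g.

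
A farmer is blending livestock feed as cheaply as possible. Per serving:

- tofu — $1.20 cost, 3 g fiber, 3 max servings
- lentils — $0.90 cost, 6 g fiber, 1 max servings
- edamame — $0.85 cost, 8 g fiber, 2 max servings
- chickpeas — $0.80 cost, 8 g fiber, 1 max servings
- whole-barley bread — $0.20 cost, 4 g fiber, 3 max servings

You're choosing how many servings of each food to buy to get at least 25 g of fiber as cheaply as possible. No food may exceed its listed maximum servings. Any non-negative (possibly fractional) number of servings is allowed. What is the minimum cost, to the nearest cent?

Cost per g of fiber: whole-barley bread $0.0500, chickpeas $0.1000, edamame $0.1062, lentils $0.1500, tofu $0.4000.
Take 3 servings of whole-barley bread: +12.0 g fiber for $0.60 (total $0.60, still need 13.0 g).
Take 1 serving of chickpeas: +8.0 g fiber for $0.80 (total $1.40, still need 5.0 g).
Take 0.625 servings of edamame: +5.0 g fiber for $0.53 (total $1.93, still need 0.0 g).
Filling from the cheapest source first is optimal under one linear minimum: $1.93.

$1.93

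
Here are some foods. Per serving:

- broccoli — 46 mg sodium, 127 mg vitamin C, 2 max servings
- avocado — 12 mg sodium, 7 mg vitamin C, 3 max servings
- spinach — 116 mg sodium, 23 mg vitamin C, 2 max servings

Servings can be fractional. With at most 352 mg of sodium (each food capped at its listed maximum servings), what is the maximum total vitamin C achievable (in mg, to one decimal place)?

Vitamin C per mg sodium: broccoli 2.761, avocado 0.5833, spinach 0.1983.
Take 2 servings of broccoli: uses 92 mg sodium, +254.0 mg vitamin C (running total 254.0 mg).
Take 3 servings of avocado: uses 36 mg sodium, +21.0 mg vitamin C (running total 275.0 mg).
Take 1.931 servings of spinach: uses 224 mg sodium, +44.4 mg vitamin C (running total 319.4 mg).
Greedy by best ratio exhausts the sodium allowance optimally: 319.4 mg.

319.4 mg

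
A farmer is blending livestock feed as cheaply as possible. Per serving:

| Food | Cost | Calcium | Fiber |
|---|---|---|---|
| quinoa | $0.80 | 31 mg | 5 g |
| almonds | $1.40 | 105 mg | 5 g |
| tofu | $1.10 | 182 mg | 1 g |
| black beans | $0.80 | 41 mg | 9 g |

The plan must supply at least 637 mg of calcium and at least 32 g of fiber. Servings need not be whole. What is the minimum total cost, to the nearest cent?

$5.64

quinoa only: max(637/31, 32/5) = 20.55 servings → $16.44.
almonds only: max(637/105, 32/5) = 6.4 servings → $8.96.
tofu only: max(637/182, 32/1) = 32 servings → $35.20.
black beans only: max(637/41, 32/9) = 15.54 servings → $12.43.
quinoa + almonds with both tight: 0.473 servings and 5.927 servings → $8.68.
quinoa + tofu with both tight: 5.901 servings and 2.495 servings → $7.47.
quinoa + black beans: intersection lies outside the first quadrant.
almonds + tofu with both targets exact would need a negative amount; discard.
almonds + black beans with both tight: 5.974 servings and 0.2365 servings → $8.55.
tofu + black beans with both tight: 2.768 servings and 3.248 servings → $5.64.
Cheapest feasible corner: $5.64.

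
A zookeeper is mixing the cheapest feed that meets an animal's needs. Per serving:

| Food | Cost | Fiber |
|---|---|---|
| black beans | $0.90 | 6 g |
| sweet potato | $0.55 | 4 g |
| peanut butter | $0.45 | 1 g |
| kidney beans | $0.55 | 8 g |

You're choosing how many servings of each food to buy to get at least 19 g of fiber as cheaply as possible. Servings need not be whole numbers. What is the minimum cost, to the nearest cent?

$1.31

Cost per g of fiber: kidney beans $0.0688, sweet potato $0.1375, black beans $0.1500, peanut butter $0.4500.
With no serving limits, use only kidney beans: 19 g / 8 g = 2.375 servings × $0.55 = $1.31.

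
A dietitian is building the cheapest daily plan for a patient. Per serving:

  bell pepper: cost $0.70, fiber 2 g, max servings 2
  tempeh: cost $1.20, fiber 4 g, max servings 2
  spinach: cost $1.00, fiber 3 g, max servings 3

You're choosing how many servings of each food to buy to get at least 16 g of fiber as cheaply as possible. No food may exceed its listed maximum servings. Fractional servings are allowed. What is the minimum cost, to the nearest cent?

$5.07

Cost per g of fiber: tempeh $0.3000, spinach $0.3333, bell pepper $0.3500.
Take 2 servings of tempeh: +8.0 g fiber for $2.40 (total $2.40, still need 8.0 g).
Take 2.667 servings of spinach: +8.0 g fiber for $2.67 (total $5.07, still need 0.0 g).
Filling from the cheapest source first is optimal under one linear minimum: $5.07.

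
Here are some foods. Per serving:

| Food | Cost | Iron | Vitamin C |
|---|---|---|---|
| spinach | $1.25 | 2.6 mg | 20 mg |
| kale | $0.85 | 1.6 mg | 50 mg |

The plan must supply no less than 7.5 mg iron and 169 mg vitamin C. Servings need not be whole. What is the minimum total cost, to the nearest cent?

$3.84

Two binding constraints pin down two serving amounts, so the optimal mix uses at most two foods. The candidates are each food alone (scaled to the tighter of iron/vitamin C) and each pair with both constraints tight.
spinach only: max(7.5/2.6, 169/20) = 8.45 servings → $10.56.
kale only: max(7.5/1.6, 169/50) = 4.688 servings → $3.98.
spinach + kale with both tight: 1.067 servings and 2.953 servings → $3.84.
The minimum over all feasible corners is $3.84.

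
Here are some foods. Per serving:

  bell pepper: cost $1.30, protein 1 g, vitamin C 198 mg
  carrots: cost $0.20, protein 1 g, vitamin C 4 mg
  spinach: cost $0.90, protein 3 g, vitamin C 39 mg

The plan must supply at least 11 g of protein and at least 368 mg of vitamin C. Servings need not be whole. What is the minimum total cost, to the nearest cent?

$4.04

A basic optimal solution has at most two foods positive. Try each food alone and each pair with both targets met exactly.
bell pepper only: max(11/1, 368/198) = 11 servings → $14.30.
carrots only: max(11/1, 368/4) = 92 servings → $18.40.
spinach only: max(11/3, 368/39) = 9.436 servings → $8.49.
bell pepper + carrots with both tight: 1.67 servings and 9.33 servings → $4.04.
bell pepper + spinach with both tight: 1.216 servings and 3.261 servings → $4.52.
carrots + spinach: the both-tight solution has a negative serving — not a feasible corner.
Cheapest feasible corner: $4.04.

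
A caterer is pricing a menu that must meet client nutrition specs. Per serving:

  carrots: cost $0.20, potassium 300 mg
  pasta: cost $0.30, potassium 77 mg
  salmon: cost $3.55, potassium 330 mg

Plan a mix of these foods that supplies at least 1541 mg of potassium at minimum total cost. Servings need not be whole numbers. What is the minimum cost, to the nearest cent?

Cost per mg of potassium: carrots $0.0007, pasta $0.0039, salmon $0.0108.
With no serving limits, use only carrots: 1541 mg / 300 mg = 5.137 servings × $0.20 = $1.03.

$1.03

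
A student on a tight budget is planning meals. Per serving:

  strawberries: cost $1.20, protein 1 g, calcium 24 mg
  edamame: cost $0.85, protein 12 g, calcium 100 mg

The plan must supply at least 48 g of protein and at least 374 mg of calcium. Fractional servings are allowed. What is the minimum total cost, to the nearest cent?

$3.40

This is a tiny linear program; its minimum lies at a vertex of the feasible set. List the vertices and price them.
strawberries only: max(48/1, 374/24) = 48 servings → $57.60.
edamame only: max(48/12, 374/100) = 4 servings → $3.40.
strawberries + edamame with both targets exact would need a negative amount; discard.
The minimum over all feasible corners is $3.40.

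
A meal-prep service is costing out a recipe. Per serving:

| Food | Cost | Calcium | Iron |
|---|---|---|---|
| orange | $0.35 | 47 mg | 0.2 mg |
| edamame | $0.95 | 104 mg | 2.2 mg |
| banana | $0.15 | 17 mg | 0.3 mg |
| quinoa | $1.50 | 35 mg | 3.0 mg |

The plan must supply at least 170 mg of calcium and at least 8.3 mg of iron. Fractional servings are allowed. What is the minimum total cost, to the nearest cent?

$3.58

This is a tiny linear program; its minimum lies at a vertex of the feasible set. List the vertices and price them.
orange only: max(170/47, 8.3/0.2) = 41.5 servings → $14.53.
edamame only: max(170/104, 8.3/2.2) = 3.773 servings → $3.58.
banana only: max(170/17, 8.3/0.3) = 27.67 servings → $4.15.
quinoa only: max(170/35, 8.3/3.0) = 4.857 servings → $7.29.
orange + edamame: the both-tight solution has a negative serving — not a feasible corner.
orange + banana with both targets exact would need a negative amount; discard.
orange + quinoa with both tight: 1.638 servings and 2.657 servings → $4.56.
edamame + banana with both targets exact would need a negative amount; discard.
edamame + quinoa with both tight: 0.934 servings and 2.082 servings → $4.01.
banana + quinoa with both tight: 5.42 servings and 2.225 servings → $4.15.
The minimum over all feasible corners is $3.58.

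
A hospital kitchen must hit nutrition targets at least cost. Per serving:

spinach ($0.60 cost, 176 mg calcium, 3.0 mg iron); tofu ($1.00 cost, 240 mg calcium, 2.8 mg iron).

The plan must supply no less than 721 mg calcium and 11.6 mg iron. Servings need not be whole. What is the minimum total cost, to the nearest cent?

$2.46

For a min-cost LP with two ≥-constraints, a basic feasible solution has at most two positive variables.
spinach only: max(721/176, 11.6/3.0) = 4.097 servings → $2.46.
tofu only: max(721/240, 11.6/2.8) = 4.143 servings → $4.14.
spinach + tofu with both tight: 3.368 servings and 0.5343 servings → $2.56.
The minimum over all feasible corners is $2.46.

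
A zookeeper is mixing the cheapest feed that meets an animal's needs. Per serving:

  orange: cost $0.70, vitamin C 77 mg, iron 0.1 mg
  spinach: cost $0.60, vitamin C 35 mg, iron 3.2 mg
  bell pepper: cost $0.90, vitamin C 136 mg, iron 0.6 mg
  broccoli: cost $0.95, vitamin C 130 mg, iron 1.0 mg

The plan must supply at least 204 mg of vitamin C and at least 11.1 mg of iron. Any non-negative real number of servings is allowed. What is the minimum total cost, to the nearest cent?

$2.58

orange only: max(204/77, 11.1/0.1) = 111 servings → $77.70.
spinach only: max(204/35, 11.1/3.2) = 5.829 servings → $3.50.
bell pepper only: max(204/136, 11.1/0.6) = 18.5 servings → $16.65.
broccoli only: max(204/130, 11.1/1.0) = 11.1 servings → $10.54.
orange + spinach with both tight: 1.088 servings and 3.435 servings → $2.82.
orange + bell pepper: intersection lies outside the first quadrant.
orange + broccoli: intersection lies outside the first quadrant.
spinach + bell pepper with both tight: 3.349 servings and 0.6381 servings → $2.58.
spinach + broccoli with both tight: 3.252 servings and 0.6937 servings → $2.61.
bell pepper + broccoli: the both-tight solution has a negative serving — not a feasible corner.
Cheapest feasible corner: $2.58.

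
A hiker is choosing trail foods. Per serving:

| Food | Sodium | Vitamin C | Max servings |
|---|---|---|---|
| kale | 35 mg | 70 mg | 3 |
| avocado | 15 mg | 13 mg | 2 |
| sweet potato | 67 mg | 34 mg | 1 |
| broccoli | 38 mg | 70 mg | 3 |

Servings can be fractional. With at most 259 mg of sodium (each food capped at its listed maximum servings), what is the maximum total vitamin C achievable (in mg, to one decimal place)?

Vitamin C per mg sodium: kale 2, broccoli 1.842, avocado 0.8667, sweet potato 0.5075.
Take 3 servings of kale: uses 105 mg sodium, +210.0 mg vitamin C (running total 210.0 mg).
Take 3 servings of broccoli: uses 114 mg sodium, +210.0 mg vitamin C (running total 420.0 mg).
Take 2 servings of avocado: uses 30 mg sodium, +26.0 mg vitamin C (running total 446.0 mg).
Take 0.1493 servings of sweet potato: uses 10 mg sodium, +5.1 mg vitamin C (running total 451.1 mg).
Filling greedily by vitamin C-per-mg sodium is optimal for one linear limit, giving 451.1 mg.

451.1 mg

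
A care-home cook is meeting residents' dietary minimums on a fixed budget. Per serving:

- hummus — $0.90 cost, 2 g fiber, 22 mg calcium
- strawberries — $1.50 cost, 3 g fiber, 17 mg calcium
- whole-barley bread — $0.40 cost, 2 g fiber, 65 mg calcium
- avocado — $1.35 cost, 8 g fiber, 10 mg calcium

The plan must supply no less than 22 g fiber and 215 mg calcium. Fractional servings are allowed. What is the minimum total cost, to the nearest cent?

$3.90

hummus only: max(22/2, 215/22) = 11 servings → $9.90.
strawberries only: max(22/3, 215/17) = 12.65 servings → $18.97.
whole-barley bread only: max(22/2, 215/65) = 11 servings → $4.40.
avocado only: max(22/8, 215/10) = 21.5 servings → $29.02.
hummus + strawberries with both tight: 8.469 servings and 1.688 servings → $10.15.
hummus + whole-barley bread with both targets exact would need a negative amount; discard.
hummus + avocado with both tight: 9.615 servings and 0.3462 servings → $9.12.
strawberries + whole-barley bread with both tight: 6.211 servings and 1.683 servings → $9.99.
strawberries + avocado with both targets exact would need a negative amount; discard.
whole-barley bread + avocado with both tight: 3 servings and 2 servings → $3.90.
Cheapest feasible corner: $3.90.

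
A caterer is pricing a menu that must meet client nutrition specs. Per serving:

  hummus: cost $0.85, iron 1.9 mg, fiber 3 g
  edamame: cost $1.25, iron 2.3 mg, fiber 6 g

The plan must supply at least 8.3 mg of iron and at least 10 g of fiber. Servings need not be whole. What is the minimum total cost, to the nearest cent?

$3.71

Two binding constraints pin down two serving amounts, so the optimal mix uses at most two foods. The candidates are each food alone (scaled to the tighter of iron/fiber) and each pair with both constraints tight.
hummus only: max(8.3/1.9, 10/3) = 4.368 servings → $3.71.
edamame only: max(8.3/2.3, 10/6) = 3.609 servings → $4.51.
hummus + edamame: the both-tight solution has a negative serving — not a feasible corner.
The minimum over all feasible corners is $3.71.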